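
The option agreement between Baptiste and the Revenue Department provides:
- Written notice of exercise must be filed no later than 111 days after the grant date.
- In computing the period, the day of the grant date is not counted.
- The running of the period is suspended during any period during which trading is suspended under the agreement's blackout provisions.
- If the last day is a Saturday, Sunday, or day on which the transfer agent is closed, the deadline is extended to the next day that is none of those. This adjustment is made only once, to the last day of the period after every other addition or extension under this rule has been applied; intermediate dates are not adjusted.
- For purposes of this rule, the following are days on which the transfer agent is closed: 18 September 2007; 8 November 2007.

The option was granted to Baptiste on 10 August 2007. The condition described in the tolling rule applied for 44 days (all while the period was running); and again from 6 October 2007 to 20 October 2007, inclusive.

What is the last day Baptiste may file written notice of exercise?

111 days after 10 August 2007 is November 29, 2007.
Tolling adds 44 days: November 29, 2007 + 44 days = January 12, 2008.
From October 6, 2007 through October 20, 2007 inclusive is 15 days; tolling adds 15 days: January 12, 2008 + 15 days = January 27, 2008.
January 27, 2008 is Sunday. The next qualifying day is January 28, 2008.

January 28, 2008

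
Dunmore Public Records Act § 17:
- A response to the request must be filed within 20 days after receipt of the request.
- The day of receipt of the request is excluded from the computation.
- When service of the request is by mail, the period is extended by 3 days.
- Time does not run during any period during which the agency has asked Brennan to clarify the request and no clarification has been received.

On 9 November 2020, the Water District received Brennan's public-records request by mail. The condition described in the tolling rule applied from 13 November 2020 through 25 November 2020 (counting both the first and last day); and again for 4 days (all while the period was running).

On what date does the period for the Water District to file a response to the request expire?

December 19, 2020

20 days after 9 November 2020 is November 29, 2020.
Service was by mail, adding 3 days: November 29, 2020 + 3 days = December 2, 2020.
From November 13, 2020 through November 25, 2020 inclusive is 13 days; tolling adds 13 days: December 2, 2020 + 13 days = December 15, 2020.
Tolling adds 4 days: December 15, 2020 + 4 days = December 19, 2020.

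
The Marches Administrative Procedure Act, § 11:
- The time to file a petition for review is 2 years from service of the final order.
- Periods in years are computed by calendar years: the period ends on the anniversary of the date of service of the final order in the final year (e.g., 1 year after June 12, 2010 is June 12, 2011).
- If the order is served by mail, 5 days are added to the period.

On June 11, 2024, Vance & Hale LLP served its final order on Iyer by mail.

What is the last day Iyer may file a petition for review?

June 16, 2026

2 years after June 11, 2024 is June 11, 2026.
Service was by mail, adding 5 days: June 11, 2026 + 5 days = June 16, 2026.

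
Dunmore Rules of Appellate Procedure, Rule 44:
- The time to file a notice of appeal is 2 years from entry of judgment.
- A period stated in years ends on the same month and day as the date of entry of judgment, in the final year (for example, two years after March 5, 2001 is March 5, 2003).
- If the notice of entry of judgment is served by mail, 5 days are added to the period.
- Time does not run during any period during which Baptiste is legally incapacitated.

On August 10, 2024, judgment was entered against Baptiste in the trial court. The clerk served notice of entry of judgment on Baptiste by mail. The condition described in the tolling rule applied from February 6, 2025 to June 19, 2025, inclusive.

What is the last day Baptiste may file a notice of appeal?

December 27, 2026

2 years after August 10, 2024 is August 10, 2026.
Service was by mail, adding 5 days: August 10, 2026 + 5 days = August 15, 2026.
From February 6, 2025 through June 19, 2025 inclusive is 134 days; tolling adds 134 days: August 15, 2026 + 134 days = December 27, 2026.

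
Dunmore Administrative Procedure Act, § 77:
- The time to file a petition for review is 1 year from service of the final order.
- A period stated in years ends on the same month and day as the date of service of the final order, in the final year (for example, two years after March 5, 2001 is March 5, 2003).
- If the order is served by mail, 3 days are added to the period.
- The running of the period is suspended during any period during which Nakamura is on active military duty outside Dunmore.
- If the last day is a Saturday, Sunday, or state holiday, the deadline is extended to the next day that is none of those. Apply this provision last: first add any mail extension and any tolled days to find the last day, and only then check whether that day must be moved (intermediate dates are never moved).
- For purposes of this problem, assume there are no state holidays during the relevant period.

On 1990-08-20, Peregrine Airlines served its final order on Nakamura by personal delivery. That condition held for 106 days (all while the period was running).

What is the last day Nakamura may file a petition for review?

December 4, 1991

1 year after 1990-08-20 is August 20, 1991.
Service was not by mail, so no mail extension applies.
Tolling adds 106 days: August 20, 1991 + 106 days = December 4, 1991.
December 4, 1991 is a Wednesday and not a state holiday, so no extension applies.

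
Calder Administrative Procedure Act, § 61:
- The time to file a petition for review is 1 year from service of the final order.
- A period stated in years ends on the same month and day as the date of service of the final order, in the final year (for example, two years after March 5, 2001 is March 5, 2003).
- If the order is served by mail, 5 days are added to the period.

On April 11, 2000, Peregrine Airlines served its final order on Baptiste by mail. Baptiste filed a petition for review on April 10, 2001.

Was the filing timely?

1 year after April 11, 2000 is April 11, 2001.
Service was by mail, adding 5 days: April 11, 2001 + 5 days = April 16, 2001.
The deadline is April 16, 2001; the filing on April 10, 2001 is on or before that date.

Yes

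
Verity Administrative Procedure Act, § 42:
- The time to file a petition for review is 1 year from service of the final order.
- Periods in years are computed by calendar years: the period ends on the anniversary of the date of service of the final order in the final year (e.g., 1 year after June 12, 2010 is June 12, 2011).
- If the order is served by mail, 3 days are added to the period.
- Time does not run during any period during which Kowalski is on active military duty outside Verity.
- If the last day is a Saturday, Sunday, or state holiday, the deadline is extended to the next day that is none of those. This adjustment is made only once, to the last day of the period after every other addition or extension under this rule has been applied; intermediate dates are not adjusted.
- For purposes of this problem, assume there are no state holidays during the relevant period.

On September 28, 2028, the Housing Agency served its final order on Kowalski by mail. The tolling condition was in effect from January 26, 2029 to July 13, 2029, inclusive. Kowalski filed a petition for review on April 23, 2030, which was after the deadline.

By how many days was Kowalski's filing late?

1 year after September 28, 2028 is September 28, 2029.
Service was by mail, adding 3 days: September 28, 2029 + 3 days = October 1, 2029.
From January 26, 2029 through July 13, 2029 inclusive is 169 days; tolling adds 169 days: October 1, 2029 + 169 days = March 19, 2030.
March 19, 2030 is a Tuesday and not a state holiday, so no extension applies.
The deadline is March 19, 2030; from March 19, 2030 to April 23, 2030 is 35 days.

35 days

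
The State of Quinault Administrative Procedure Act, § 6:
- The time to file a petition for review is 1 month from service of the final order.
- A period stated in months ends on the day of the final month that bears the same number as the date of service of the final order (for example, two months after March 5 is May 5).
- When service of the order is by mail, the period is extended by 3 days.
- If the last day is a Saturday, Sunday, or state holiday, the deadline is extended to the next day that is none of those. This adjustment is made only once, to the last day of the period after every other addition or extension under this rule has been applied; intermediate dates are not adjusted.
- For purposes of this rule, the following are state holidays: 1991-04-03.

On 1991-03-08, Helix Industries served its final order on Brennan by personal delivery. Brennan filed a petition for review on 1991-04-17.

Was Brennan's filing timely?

No

1 month after 1991-03-08 is April 8, 1991.
Service was not by mail, so no mail extension applies.
April 8, 1991 is a Monday and not a state holiday, so no extension applies.
The deadline is April 8, 1991; the filing on April 17, 1991 is after that date.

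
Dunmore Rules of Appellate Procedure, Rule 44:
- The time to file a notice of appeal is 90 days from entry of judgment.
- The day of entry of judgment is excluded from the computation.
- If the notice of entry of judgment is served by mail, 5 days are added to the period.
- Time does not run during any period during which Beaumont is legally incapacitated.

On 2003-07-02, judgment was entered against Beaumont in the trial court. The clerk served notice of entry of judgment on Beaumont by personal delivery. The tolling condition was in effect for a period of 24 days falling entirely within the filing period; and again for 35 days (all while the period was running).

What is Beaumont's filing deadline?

November 28, 2003

90 days after 2003-07-02 is September 30, 2003.
Service was not by mail, so no mail extension applies.
Tolling adds 24 days: September 30, 2003 + 24 days = October 24, 2003.
Tolling adds 35 days: October 24, 2003 + 35 days = November 28, 2003.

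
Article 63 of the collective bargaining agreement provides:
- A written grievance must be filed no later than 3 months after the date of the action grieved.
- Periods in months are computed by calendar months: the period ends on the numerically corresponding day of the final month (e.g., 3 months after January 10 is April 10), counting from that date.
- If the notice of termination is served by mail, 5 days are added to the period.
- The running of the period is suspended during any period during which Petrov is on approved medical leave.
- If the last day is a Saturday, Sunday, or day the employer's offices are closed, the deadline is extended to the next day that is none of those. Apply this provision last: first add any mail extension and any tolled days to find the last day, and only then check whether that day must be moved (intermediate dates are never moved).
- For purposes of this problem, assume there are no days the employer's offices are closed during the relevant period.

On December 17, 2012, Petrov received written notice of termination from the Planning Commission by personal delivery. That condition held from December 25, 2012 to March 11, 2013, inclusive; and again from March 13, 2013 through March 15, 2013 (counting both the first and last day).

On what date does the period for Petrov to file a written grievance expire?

3 months after December 17, 2012 is March 17, 2013.
Service was not by mail, so no mail extension applies.
From December 25, 2012 through March 11, 2013 inclusive is 77 days; tolling adds 77 days: March 17, 2013 + 77 days = June 2, 2013.
From March 13, 2013 through March 15, 2013 inclusive is 3 days; tolling adds 3 days: June 2, 2013 + 3 days = June 5, 2013.
June 5, 2013 is a Wednesday and not a day the employer's offices are closed, so no extension applies.

June 5, 2013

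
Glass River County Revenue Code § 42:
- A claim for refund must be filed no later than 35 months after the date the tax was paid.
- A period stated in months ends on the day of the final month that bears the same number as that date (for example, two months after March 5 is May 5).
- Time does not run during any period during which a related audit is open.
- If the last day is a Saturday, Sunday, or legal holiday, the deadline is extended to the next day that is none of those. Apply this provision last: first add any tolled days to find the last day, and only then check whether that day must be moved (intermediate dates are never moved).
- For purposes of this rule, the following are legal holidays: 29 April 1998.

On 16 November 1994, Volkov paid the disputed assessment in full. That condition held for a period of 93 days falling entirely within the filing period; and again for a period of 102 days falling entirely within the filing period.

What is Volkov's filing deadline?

35 months after 16 November 1994 is October 16, 1997.
Tolling adds 93 days: October 16, 1997 + 93 days = January 17, 1998.
Tolling adds 102 days: January 17, 1998 + 102 days = April 29, 1998.
April 29, 1998 is a listed holiday. The next qualifying day is April 30, 1998.

April 30, 1998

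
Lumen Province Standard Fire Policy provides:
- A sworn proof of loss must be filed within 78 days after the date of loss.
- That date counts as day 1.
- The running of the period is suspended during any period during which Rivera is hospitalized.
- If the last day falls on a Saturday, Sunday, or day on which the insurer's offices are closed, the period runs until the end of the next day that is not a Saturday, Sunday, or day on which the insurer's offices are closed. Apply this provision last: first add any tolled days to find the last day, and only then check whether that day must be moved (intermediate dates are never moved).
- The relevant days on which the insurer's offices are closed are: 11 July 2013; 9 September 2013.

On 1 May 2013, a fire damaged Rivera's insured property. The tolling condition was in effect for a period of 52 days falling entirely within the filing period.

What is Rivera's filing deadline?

Counting 1 May 2013 as day 1, day 78 is July 17, 2013.
Tolling adds 52 days: July 17, 2013 + 52 days = September 7, 2013.
September 7, 2013 is Saturday; September 8, 2013 is Sunday; September 9, 2013 is a listed holiday. The next qualifying day is September 10, 2013.

September 10, 2013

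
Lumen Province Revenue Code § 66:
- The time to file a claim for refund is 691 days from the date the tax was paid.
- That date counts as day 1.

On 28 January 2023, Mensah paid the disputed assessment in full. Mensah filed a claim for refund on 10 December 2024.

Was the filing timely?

Yes

Counting 28 January 2023 as day 1, day 691 is December 18, 2024.
The deadline is December 18, 2024; the filing on December 10, 2024 is on or before that date.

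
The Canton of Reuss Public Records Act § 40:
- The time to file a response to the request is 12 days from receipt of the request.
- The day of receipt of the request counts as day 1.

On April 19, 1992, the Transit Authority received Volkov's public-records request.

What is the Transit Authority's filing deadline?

Counting April 19, 1992 as day 1, day 12 is April 30, 1992.

April 30, 1992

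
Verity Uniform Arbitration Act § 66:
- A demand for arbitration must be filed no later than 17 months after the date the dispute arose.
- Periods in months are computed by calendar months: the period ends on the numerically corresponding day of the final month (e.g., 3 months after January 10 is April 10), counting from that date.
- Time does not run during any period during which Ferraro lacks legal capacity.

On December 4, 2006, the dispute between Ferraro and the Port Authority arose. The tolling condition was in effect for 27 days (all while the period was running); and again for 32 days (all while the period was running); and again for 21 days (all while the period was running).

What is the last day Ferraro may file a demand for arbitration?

17 months after December 4, 2006 is May 4, 2008.
Tolling adds 27 days: May 4, 2008 + 27 days = May 31, 2008.
Tolling adds 32 days: May 31, 2008 + 32 days = July 2, 2008.
Tolling adds 21 days: July 2, 2008 + 21 days = July 23, 2008.

July 23, 2008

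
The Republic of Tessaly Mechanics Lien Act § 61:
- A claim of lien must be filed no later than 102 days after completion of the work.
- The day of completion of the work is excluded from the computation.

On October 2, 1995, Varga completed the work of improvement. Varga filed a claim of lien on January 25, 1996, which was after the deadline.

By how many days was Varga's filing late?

102 days after October 2, 1995 is January 12, 1996.
The deadline is January 12, 1996; from January 12, 1996 to January 25, 1996 is 13 days.

13 days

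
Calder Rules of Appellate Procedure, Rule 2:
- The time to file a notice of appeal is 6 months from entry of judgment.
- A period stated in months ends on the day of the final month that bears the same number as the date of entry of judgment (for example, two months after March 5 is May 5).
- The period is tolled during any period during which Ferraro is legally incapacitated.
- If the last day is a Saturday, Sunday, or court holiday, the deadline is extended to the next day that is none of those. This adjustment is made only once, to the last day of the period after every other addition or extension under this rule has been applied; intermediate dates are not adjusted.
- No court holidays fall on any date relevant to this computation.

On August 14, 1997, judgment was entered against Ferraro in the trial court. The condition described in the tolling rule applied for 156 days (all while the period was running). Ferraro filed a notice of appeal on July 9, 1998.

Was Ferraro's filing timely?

6 months after August 14, 1997 is February 14, 1998.
Tolling adds 156 days: February 14, 1998 + 156 days = July 20, 1998.
July 20, 1998 is a Monday and not a court holiday, so no extension applies.
The deadline is July 20, 1998; the filing on July 9, 1998 is on or before that date.

Yes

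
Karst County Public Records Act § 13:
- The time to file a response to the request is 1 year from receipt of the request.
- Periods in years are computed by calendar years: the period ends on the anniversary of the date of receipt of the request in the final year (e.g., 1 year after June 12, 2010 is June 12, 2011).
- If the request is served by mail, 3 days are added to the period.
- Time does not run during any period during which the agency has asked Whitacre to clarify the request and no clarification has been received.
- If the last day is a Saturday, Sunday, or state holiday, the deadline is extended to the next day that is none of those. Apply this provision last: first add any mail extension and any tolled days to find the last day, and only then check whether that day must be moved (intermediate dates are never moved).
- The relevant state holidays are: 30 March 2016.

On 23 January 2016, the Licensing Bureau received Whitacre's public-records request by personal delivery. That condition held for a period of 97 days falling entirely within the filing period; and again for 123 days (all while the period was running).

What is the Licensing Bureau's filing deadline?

August 31, 2017

1 year after 23 January 2016 is January 23, 2017.
Service was not by mail, so no mail extension applies.
Tolling adds 97 days: January 23, 2017 + 97 days = April 30, 2017.
Tolling adds 123 days: April 30, 2017 + 123 days = August 31, 2017.
August 31, 2017 is a Thursday and not a state holiday, so no extension applies.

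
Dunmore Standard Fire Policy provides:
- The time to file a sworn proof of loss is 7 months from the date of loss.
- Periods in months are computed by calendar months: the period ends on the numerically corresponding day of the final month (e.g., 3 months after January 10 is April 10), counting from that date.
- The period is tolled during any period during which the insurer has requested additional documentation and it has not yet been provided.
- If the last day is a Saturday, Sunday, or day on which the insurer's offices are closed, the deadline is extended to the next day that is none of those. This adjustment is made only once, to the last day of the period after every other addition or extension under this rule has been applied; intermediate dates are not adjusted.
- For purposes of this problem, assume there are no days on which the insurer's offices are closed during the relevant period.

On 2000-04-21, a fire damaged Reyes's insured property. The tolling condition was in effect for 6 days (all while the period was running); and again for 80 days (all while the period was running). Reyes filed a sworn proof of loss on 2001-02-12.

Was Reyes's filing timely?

Yes

7 months after 2000-04-21 is November 21, 2000.
Tolling adds 6 days: November 21, 2000 + 6 days = November 27, 2000.
Tolling adds 80 days: November 27, 2000 + 80 days = February 15, 2001.
February 15, 2001 is a Thursday and not a day on which the insurer's offices are closed, so no extension applies.
The deadline is February 15, 2001; the filing on February 12, 2001 is on or before that date.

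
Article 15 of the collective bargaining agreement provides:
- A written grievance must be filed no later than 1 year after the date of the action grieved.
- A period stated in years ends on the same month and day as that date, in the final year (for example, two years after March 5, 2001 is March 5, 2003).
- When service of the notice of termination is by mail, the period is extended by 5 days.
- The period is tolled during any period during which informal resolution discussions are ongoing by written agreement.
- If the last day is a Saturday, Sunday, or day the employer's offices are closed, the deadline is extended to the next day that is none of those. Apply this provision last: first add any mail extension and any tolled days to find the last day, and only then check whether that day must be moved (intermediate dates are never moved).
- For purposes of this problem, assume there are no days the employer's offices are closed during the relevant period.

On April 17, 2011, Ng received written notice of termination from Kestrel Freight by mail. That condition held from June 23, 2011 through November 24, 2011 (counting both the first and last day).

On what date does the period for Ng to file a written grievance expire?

1 year after April 17, 2011 is April 17, 2012.
Service was by mail, adding 5 days: April 17, 2012 + 5 days = April 22, 2012.
From June 23, 2011 through November 24, 2011 inclusive is 155 days; tolling adds 155 days: April 22, 2012 + 155 days = September 24, 2012.
September 24, 2012 is a Monday and not a day the employer's offices are closed, so no extension applies.

September 24, 2012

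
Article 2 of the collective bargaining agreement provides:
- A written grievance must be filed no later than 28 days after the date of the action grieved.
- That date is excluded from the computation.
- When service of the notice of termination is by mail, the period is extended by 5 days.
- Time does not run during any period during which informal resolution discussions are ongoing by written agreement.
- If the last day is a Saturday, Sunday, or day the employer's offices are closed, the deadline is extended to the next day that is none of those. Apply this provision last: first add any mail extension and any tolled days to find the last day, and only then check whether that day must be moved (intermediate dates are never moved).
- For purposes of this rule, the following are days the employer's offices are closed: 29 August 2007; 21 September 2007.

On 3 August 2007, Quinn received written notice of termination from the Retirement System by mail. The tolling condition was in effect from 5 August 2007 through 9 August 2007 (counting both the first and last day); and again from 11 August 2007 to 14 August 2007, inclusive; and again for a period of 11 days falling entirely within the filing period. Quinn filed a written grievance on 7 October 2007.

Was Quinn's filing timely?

No

28 days after 3 August 2007 is August 31, 2007.
Service was by mail, adding 5 days: August 31, 2007 + 5 days = September 5, 2007.
From August 5, 2007 through August 9, 2007 inclusive is 5 days; tolling adds 5 days: September 5, 2007 + 5 days = September 10, 2007.
From August 11, 2007 through August 14, 2007 inclusive is 4 days; tolling adds 4 days: September 10, 2007 + 4 days = September 14, 2007.
Tolling adds 11 days: September 14, 2007 + 11 days = September 25, 2007.
September 25, 2007 is a Tuesday and not a day the employer's offices are closed, so no extension applies.
The deadline is September 25, 2007; the filing on October 7, 2007 is after that date.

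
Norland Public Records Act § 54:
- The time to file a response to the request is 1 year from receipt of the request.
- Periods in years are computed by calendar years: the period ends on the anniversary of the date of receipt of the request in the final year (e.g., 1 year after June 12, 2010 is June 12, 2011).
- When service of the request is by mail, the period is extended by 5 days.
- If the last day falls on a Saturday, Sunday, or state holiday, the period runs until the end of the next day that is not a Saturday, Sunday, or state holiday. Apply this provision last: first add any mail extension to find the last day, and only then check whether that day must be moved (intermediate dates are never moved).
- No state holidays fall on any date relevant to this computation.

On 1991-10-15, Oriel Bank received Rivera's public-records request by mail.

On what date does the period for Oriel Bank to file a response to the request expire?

1 year after 1991-10-15 is October 15, 1992.
Service was by mail, adding 5 days: October 15, 1992 + 5 days = October 20, 1992.
October 20, 1992 is a Tuesday and not a state holiday, so no extension applies.

October 20, 1992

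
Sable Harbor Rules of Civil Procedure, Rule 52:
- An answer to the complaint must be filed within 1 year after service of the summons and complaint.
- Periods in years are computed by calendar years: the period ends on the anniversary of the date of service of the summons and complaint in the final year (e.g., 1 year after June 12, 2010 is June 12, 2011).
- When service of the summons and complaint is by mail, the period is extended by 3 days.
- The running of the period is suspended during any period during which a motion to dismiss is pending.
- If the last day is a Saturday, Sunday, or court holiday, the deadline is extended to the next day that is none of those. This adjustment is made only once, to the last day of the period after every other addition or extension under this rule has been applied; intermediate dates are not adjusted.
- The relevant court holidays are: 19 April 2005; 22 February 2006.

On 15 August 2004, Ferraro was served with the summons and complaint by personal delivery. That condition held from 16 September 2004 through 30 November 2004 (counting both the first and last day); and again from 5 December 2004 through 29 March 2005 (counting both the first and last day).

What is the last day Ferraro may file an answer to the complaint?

1 year after 15 August 2004 is August 15, 2005.
Service was not by mail, so no mail extension applies.
From September 16, 2004 through November 30, 2004 inclusive is 76 days; tolling adds 76 days: August 15, 2005 + 76 days = October 30, 2005.
From December 5, 2004 through March 29, 2005 inclusive is 115 days; tolling adds 115 days: October 30, 2005 + 115 days = February 22, 2006.
February 22, 2006 is a listed holiday. The next qualifying day is February 23, 2006.

February 23, 2006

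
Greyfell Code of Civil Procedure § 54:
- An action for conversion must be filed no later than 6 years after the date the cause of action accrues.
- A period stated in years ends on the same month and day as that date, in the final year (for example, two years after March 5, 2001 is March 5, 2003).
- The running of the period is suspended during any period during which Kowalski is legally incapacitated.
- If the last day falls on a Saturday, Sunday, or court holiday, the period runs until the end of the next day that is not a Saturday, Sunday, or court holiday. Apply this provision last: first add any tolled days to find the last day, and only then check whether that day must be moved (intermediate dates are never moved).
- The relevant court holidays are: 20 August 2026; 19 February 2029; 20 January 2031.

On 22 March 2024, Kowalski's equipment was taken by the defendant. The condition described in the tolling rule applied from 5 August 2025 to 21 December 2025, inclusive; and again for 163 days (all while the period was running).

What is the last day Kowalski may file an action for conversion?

January 21, 2031

6 years after 22 March 2024 is March 22, 2030.
From August 5, 2025 through December 21, 2025 inclusive is 139 days; tolling adds 139 days: March 22, 2030 + 139 days = August 8, 2030.
Tolling adds 163 days: August 8, 2030 + 163 days = January 18, 2031.
January 18, 2031 is Saturday; January 19, 2031 is Sunday; January 20, 2031 is a listed holiday. The next qualifying day is January 21, 2031.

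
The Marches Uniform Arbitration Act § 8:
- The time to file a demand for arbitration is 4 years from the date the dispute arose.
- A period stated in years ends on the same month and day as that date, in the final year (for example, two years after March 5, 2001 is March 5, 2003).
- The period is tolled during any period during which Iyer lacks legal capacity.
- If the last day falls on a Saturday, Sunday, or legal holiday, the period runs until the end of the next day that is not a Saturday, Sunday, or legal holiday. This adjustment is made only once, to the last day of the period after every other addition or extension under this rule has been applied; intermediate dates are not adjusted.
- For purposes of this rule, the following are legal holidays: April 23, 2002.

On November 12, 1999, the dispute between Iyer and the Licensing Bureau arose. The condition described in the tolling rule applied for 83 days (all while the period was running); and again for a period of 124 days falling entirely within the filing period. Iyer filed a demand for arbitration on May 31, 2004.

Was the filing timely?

4 years after November 12, 1999 is November 12, 2003.
Tolling adds 83 days: November 12, 2003 + 83 days = February 3, 2004.
Tolling adds 124 days: February 3, 2004 + 124 days = June 6, 2004.
June 6, 2004 is Sunday. The next qualifying day is June 7, 2004.
The deadline is June 7, 2004; the filing on May 31, 2004 is on or before that date.

Yes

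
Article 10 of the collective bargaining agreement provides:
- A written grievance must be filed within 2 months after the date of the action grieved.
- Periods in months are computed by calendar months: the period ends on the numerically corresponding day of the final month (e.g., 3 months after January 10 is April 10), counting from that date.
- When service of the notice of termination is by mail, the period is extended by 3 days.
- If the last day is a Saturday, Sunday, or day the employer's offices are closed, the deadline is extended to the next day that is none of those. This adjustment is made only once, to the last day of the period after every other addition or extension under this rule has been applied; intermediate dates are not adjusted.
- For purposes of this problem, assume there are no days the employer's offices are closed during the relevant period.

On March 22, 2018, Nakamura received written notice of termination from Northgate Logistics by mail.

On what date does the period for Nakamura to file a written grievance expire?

May 25, 2018

2 months after March 22, 2018 is May 22, 2018.
Service was by mail, adding 3 days: May 22, 2018 + 3 days = May 25, 2018.
May 25, 2018 is a Friday and not a day the employer's offices are closed, so no extension applies.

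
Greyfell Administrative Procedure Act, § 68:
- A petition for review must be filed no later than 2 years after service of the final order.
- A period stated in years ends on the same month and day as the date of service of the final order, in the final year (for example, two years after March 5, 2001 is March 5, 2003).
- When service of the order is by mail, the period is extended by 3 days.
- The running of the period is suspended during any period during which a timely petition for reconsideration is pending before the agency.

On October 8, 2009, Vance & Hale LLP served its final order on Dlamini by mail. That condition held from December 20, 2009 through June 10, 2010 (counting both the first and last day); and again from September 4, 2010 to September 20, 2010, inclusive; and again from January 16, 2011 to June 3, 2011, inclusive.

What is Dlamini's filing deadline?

September 4, 2012

2 years after October 8, 2009 is October 8, 2011.
Service was by mail, adding 3 days: October 8, 2011 + 3 days = October 11, 2011.
From December 20, 2009 through June 10, 2010 inclusive is 173 days; tolling adds 173 days: October 11, 2011 + 173 days = April 1, 2012.
From September 4, 2010 through September 20, 2010 inclusive is 17 days; tolling adds 17 days: April 1, 2012 + 17 days = April 18, 2012.
From January 16, 2011 through June 3, 2011 inclusive is 139 days; tolling adds 139 days: April 18, 2012 + 139 days = September 4, 2012.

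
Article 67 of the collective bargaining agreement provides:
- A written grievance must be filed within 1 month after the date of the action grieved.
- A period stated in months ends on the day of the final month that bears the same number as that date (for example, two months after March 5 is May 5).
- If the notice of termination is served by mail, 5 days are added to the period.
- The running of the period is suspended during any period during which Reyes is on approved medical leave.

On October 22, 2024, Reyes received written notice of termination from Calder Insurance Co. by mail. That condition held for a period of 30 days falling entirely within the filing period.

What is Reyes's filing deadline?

1 month after October 22, 2024 is November 22, 2024.
Service was by mail, adding 5 days: November 22, 2024 + 5 days = November 27, 2024.
Tolling adds 30 days: November 27, 2024 + 30 days = December 27, 2024.

December 27, 2024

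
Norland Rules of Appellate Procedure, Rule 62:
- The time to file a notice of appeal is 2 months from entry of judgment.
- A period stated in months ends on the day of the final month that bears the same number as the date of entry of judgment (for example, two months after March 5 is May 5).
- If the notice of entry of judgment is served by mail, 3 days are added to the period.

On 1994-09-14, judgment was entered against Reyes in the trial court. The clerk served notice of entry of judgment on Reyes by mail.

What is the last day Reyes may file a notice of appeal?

2 months after 1994-09-14 is November 14, 1994.
Service was by mail, adding 3 days: November 14, 1994 + 3 days = November 17, 1994.

November 17, 1994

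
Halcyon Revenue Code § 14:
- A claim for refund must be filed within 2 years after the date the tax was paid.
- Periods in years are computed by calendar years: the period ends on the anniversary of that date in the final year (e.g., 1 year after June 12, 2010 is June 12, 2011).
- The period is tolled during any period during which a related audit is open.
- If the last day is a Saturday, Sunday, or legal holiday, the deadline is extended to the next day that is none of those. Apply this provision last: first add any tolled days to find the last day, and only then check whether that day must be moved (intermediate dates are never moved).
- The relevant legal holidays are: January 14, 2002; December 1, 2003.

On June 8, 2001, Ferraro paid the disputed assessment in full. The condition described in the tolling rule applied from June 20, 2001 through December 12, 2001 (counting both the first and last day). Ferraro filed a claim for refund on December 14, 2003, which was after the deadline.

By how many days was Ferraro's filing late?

12 days

2 years after June 8, 2001 is June 8, 2003.
From June 20, 2001 through December 12, 2001 inclusive is 176 days; tolling adds 176 days: June 8, 2003 + 176 days = December 1, 2003.
December 1, 2003 is a listed holiday. The next qualifying day is December 2, 2003.
The deadline is December 2, 2003; from December 2, 2003 to December 14, 2003 is 12 days.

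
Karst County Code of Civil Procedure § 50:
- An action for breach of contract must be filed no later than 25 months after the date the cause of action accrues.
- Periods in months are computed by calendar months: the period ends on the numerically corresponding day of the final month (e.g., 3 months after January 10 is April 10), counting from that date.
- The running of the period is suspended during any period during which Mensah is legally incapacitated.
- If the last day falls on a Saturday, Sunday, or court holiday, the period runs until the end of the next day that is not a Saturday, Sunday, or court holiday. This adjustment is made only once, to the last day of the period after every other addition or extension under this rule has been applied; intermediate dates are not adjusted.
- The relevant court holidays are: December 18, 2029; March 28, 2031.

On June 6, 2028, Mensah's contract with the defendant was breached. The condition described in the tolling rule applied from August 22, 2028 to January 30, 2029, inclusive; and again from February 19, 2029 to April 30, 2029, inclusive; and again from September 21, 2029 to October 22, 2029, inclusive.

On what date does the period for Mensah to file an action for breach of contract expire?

March 31, 2031

25 months after June 6, 2028 is July 6, 2030.
From August 22, 2028 through January 30, 2029 inclusive is 162 days; tolling adds 162 days: July 6, 2030 + 162 days = December 15, 2030.
From February 19, 2029 through April 30, 2029 inclusive is 71 days; tolling adds 71 days: December 15, 2030 + 71 days = February 24, 2031.
From September 21, 2029 through October 22, 2029 inclusive is 32 days; tolling adds 32 days: February 24, 2031 + 32 days = March 28, 2031.
March 28, 2031 is a listed holiday; March 29, 2031 is Saturday; March 30, 2031 is Sunday. The next qualifying day is March 31, 2031.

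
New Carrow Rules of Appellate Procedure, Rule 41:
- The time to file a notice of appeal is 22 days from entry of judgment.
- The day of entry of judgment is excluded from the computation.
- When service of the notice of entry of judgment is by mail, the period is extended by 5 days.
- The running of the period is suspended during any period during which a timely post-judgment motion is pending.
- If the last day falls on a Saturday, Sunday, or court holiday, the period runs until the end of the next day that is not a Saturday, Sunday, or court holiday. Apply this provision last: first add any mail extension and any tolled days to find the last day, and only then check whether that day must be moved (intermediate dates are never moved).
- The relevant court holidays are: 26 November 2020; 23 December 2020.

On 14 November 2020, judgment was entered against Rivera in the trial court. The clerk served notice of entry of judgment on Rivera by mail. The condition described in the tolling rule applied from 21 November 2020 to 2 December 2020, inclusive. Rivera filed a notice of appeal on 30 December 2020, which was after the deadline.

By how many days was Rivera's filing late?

22 days after 14 November 2020 is December 6, 2020.
Service was by mail, adding 5 days: December 6, 2020 + 5 days = December 11, 2020.
From November 21, 2020 through December 2, 2020 inclusive is 12 days; tolling adds 12 days: December 11, 2020 + 12 days = December 23, 2020.
December 23, 2020 is a listed holiday. The next qualifying day is December 24, 2020.
The deadline is December 24, 2020; from December 24, 2020 to December 30, 2020 is 6 days.

6 days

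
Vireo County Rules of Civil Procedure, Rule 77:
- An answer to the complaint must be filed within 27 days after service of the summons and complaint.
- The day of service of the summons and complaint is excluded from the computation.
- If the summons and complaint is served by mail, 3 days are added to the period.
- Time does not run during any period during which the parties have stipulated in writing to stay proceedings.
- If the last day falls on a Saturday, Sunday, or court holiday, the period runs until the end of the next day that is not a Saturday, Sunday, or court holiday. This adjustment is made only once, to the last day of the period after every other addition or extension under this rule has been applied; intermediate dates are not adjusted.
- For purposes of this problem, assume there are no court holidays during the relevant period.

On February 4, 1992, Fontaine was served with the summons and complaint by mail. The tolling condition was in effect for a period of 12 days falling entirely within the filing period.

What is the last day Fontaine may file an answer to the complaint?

27 days after February 4, 1992 is March 2, 1992.
Service was by mail, adding 3 days: March 2, 1992 + 3 days = March 5, 1992.
Tolling adds 12 days: March 5, 1992 + 12 days = March 17, 1992.
March 17, 1992 is a Tuesday and not a court holiday, so no extension applies.

March 17, 1992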